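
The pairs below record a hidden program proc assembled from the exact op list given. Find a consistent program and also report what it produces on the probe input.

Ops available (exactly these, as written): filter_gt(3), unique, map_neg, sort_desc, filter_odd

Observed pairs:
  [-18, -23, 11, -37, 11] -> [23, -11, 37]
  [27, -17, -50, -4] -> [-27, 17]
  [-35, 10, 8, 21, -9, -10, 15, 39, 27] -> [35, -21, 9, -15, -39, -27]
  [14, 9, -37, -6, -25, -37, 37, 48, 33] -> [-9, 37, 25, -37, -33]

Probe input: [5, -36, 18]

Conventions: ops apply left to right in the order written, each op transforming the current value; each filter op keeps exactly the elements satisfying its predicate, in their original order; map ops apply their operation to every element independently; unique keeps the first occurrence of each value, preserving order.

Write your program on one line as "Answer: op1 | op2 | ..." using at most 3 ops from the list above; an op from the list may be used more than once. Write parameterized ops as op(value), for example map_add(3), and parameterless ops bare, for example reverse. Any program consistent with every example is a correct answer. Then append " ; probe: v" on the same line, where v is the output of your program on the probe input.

filter_odd | unique | map_neg ; probe: [-5]

Check, running the answer program on each example:
  [-18, -23, 11, -37, 11] -> [-23, 11, -37, 11] -> [-23, 11, -37] -> [23, -11, 37]
  [27, -17, -50, -4] -> [27, -17] -> [27, -17] -> [-27, 17]
  [-35, 10, 8, 21, -9, -10, 15, 39, 27] -> [-35, 21, -9, 15, 39, 27] -> [-35, 21, -9, 15, 39, 27] -> [35, -21, 9, -15, -39, -27]
  [14, 9, -37, -6, -25, -37, 37, 48, 33] -> [9, -37, -25, -37, 37, 33] -> [9, -37, -25, 37, 33] -> [-9, 37, 25, -37, -33]
  probe: [5, -36, 18] -> [5] -> [5] -> [-5]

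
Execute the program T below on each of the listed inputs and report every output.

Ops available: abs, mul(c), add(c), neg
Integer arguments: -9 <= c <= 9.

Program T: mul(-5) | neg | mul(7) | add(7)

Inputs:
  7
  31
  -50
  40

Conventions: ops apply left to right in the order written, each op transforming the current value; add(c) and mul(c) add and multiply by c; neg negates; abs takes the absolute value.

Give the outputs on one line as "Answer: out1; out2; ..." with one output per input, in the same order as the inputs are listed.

252; 1092; -1743; 1407

Execution, op by op:
  7 -> -35 -> 35 -> 245 -> 252
  31 -> -155 -> 155 -> 1085 -> 1092
  -50 -> 250 -> -250 -> -1750 -> -1743
  40 -> -200 -> 200 -> 1400 -> 1407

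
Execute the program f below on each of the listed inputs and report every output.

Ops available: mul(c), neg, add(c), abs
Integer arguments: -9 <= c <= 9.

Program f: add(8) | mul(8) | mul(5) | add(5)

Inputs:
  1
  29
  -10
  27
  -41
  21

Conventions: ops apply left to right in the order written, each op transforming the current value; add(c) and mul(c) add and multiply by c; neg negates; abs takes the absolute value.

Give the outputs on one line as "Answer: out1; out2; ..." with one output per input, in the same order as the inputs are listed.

Execution, op by op:
  1 -> 9 -> 72 -> 360 -> 365
  29 -> 37 -> 296 -> 1480 -> 1485
  -10 -> -2 -> -16 -> -80 -> -75
  27 -> 35 -> 280 -> 1400 -> 1405
  -41 -> -33 -> -264 -> -1320 -> -1315
  21 -> 29 -> 232 -> 1160 -> 1165

365; 1485; -75; 1405; -1315; 1165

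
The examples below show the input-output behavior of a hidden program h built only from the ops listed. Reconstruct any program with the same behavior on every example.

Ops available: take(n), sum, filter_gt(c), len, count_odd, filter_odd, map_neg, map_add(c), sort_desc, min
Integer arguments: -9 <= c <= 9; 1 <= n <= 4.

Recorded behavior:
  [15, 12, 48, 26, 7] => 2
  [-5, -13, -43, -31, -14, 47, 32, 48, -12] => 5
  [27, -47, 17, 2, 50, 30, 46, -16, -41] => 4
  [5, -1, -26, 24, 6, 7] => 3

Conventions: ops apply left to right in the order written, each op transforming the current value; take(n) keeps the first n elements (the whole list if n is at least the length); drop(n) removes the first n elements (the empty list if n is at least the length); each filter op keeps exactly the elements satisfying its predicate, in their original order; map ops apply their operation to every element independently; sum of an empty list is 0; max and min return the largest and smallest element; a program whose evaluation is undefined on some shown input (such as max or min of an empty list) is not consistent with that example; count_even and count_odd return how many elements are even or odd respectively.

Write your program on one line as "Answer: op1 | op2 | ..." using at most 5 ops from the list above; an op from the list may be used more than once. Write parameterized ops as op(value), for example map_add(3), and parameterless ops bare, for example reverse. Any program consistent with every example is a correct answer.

sort_desc | map_add(-6) | filter_odd | len

Check, running the answer program on each example:
  [15, 12, 48, 26, 7] -> [48, 26, 15, 12, 7] -> [42, 20, 9, 6, 1] -> [9, 1] -> 2
  [-5, -13, -43, -31, -14, 47, 32, 48, -12] -> [48, 47, 32, -5, -12, -13, -14, -31, -43] -> [42, 41, 26, -11, -18, -19, -20, -37, -49] -> [41, -11, -19, -37, -49] -> 5
  [27, -47, 17, 2, 50, 30, 46, -16, -41] -> [50, 46, 30, 27, 17, 2, -16, -41, -47] -> [44, 40, 24, 21, 11, -4, -22, -47, -53] -> [21, 11, -47, -53] -> 4
  [5, -1, -26, 24, 6, 7] -> [24, 7, 6, 5, -1, -26] -> [18, 1, 0, -1, -7, -32] -> [1, -1, -7] -> 3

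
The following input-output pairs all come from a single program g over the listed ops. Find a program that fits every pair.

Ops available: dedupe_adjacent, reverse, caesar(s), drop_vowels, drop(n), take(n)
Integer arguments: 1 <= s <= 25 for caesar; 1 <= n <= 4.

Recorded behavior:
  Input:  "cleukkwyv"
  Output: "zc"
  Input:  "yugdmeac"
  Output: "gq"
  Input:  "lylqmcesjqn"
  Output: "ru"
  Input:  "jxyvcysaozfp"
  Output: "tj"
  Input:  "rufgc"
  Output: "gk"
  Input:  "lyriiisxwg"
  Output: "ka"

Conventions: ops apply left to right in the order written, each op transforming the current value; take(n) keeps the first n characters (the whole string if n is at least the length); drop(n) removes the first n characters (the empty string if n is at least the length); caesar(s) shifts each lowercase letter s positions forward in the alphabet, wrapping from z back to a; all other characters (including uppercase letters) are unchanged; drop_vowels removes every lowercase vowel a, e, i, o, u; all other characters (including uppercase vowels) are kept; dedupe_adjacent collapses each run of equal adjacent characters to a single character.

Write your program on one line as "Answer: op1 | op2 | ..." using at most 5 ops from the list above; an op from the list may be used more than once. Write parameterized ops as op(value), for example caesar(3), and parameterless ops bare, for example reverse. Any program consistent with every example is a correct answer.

drop_vowels | caesar(19) | reverse | caesar(11) | take(2)

Check, running the answer program on each example:
  "cleukkwyv" -> "clkkwyv" -> "veddpro" -> "orpddev" -> "zcaoopg" -> "zc"
  "yugdmeac" -> "ygdmc" -> "rzwfv" -> "vfwzr" -> "gqhkc" -> "gq"
  "lylqmcesjqn" -> "lylqmcsjqn" -> "erejfvlcjg" -> "gjclvfjere" -> "runwgqupcp" -> "ru"
  "jxyvcysaozfp" -> "jxyvcyszfp" -> "cqrovrlsyi" -> "iyslrvorqc" -> "tjdwcgzcbn" -> "tj"
  "rufgc" -> "rfgc" -> "kyzv" -> "vzyk" -> "gkjv" -> "gk"
  "lyriiisxwg" -> "lyrsxwg" -> "erklqpz" -> "zpqlkre" -> "kabwvcp" -> "ka"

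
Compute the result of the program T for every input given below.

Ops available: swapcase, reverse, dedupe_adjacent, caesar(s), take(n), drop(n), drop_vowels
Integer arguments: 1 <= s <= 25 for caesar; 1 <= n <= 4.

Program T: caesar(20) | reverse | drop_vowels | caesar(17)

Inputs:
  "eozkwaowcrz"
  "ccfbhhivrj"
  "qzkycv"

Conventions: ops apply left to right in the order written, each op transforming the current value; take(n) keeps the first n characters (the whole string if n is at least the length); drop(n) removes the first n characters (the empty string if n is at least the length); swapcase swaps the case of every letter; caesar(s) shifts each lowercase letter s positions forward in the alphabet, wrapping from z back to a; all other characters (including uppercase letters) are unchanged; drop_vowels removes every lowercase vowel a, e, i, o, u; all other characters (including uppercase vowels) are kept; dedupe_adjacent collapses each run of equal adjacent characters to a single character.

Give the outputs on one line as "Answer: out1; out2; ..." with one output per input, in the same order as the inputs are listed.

Execution, op by op:
  "eozkwaowcrz" -> "yitequiqwlt" -> "tlwqiuqetiy" -> "tlwqqty" -> "kcnhhkp"
  "ccfbhhivrj" -> "wwzvbbcpld" -> "dlpcbbvzww" -> "dlpcbbvzww" -> "ucgtssmqnn"
  "qzkycv" -> "kteswp" -> "pwsetk" -> "pwstk" -> "gnjkb"

"kcnhhkp"; "ucgtssmqnn"; "gnjkb"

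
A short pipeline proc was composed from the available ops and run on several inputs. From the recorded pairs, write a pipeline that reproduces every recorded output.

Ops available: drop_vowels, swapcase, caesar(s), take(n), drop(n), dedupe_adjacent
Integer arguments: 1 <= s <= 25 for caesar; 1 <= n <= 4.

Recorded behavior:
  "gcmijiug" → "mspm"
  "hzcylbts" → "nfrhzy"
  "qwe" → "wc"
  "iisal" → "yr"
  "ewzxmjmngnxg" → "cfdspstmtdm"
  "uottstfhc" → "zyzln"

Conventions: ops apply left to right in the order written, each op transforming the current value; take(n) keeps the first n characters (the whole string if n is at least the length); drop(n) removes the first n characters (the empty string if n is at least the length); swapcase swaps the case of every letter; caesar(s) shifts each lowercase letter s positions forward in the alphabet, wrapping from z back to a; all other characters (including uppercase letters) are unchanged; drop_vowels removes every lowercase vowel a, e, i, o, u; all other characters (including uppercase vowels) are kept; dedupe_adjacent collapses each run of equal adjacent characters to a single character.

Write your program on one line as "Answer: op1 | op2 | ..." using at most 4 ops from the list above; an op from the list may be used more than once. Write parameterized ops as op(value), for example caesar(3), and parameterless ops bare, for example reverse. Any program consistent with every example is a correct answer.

dedupe_adjacent | drop_vowels | caesar(6) | drop_vowels

Check, running the answer program on each example:
  "gcmijiug" -> "gcmijiug" -> "gcmjg" -> "mispm" -> "mspm"
  "hzcylbts" -> "hzcylbts" -> "hzcylbts" -> "nfierhzy" -> "nfrhzy"
  "qwe" -> "qwe" -> "qw" -> "wc" -> "wc"
  "iisal" -> "isal" -> "sl" -> "yr" -> "yr"
  "ewzxmjmngnxg" -> "ewzxmjmngnxg" -> "wzxmjmngnxg" -> "cfdspstmtdm" -> "cfdspstmtdm"
  "uottstfhc" -> "uotstfhc" -> "tstfhc" -> "zyzlni" -> "zyzln"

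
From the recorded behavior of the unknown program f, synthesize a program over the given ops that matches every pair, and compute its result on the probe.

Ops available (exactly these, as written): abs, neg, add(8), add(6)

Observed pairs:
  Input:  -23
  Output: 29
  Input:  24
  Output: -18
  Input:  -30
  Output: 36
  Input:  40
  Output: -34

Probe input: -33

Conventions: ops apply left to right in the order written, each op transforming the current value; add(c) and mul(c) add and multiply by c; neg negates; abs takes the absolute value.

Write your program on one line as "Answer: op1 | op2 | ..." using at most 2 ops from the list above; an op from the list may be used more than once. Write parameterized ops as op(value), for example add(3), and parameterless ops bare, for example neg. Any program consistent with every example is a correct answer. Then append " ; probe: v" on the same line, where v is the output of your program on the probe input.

neg | add(6) ; probe: 39

Check, running the answer program on each example:
  -23 -> 23 -> 29
  24 -> -24 -> -18
  -30 -> 30 -> 36
  40 -> -40 -> -34
  probe: -33 -> 33 -> 39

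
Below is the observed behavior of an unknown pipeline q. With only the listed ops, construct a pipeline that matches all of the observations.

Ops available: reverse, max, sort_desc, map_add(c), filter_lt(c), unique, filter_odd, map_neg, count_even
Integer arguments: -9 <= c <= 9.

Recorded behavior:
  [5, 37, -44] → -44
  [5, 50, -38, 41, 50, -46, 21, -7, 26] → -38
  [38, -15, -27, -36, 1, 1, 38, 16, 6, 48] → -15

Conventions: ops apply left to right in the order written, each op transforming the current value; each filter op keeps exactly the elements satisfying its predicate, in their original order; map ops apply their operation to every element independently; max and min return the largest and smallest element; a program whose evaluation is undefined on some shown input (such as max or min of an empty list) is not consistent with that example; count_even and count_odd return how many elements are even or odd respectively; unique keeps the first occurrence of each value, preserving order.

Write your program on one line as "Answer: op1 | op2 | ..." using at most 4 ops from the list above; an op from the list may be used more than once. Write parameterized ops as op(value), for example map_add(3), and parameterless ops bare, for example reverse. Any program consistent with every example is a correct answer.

filter_lt(8) | filter_lt(-9) | max

Check, running the answer program on each example:
  [5, 37, -44] -> [5, -44] -> [-44] -> -44
  [5, 50, -38, 41, 50, -46, 21, -7, 26] -> [5, -38, -46, -7] -> [-38, -46] -> -38
  [38, -15, -27, -36, 1, 1, 38, 16, 6, 48] -> [-15, -27, -36, 1, 1, 6] -> [-15, -27, -36] -> -15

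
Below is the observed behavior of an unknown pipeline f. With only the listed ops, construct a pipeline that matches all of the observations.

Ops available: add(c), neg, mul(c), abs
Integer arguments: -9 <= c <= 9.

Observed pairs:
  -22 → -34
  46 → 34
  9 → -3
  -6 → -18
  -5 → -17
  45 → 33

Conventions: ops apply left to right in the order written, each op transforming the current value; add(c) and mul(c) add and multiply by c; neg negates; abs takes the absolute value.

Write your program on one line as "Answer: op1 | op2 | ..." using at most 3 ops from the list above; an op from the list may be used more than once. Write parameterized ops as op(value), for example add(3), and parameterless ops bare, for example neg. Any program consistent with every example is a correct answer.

add(-7) | add(3) | add(-8)

Check, running the answer program on each example:
  -22 -> -29 -> -26 -> -34
  46 -> 39 -> 42 -> 34
  9 -> 2 -> 5 -> -3
  -6 -> -13 -> -10 -> -18
  -5 -> -12 -> -9 -> -17
  45 -> 38 -> 41 -> 33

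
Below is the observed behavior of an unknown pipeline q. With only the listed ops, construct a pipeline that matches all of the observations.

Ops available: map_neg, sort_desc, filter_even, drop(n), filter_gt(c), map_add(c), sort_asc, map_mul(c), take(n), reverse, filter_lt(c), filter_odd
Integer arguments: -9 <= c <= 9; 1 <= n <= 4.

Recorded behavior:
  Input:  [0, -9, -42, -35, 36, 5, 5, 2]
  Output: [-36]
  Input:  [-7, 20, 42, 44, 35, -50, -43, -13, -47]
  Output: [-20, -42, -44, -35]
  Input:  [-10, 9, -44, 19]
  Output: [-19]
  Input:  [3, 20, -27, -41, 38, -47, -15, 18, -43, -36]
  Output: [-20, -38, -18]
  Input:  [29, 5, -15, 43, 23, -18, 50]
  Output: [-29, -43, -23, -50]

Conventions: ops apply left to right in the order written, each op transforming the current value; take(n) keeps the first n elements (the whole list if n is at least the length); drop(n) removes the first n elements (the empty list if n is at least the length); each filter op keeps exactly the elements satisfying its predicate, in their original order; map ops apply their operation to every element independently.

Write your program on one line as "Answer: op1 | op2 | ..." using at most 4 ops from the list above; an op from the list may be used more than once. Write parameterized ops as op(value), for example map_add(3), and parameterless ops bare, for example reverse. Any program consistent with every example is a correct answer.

filter_gt(-5) | filter_gt(9) | map_neg

Check, running the answer program on each example:
  [0, -9, -42, -35, 36, 5, 5, 2] -> [0, 36, 5, 5, 2] -> [36] -> [-36]
  [-7, 20, 42, 44, 35, -50, -43, -13, -47] -> [20, 42, 44, 35] -> [20, 42, 44, 35] -> [-20, -42, -44, -35]
  [-10, 9, -44, 19] -> [9, 19] -> [19] -> [-19]
  [3, 20, -27, -41, 38, -47, -15, 18, -43, -36] -> [3, 20, 38, 18] -> [20, 38, 18] -> [-20, -38, -18]
  [29, 5, -15, 43, 23, -18, 50] -> [29, 5, 43, 23, 50] -> [29, 43, 23, 50] -> [-29, -43, -23, -50]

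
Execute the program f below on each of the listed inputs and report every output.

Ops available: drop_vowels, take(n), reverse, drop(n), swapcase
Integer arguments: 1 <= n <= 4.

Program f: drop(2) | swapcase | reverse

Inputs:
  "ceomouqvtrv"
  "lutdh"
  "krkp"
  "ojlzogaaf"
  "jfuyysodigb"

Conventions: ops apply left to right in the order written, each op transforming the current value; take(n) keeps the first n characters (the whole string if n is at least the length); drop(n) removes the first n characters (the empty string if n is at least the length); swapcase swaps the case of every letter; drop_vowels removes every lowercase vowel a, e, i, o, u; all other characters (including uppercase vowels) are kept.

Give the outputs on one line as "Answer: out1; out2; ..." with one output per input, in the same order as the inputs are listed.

"VRTVQUOMO"; "HDT"; "PK"; "FAAGOZL"; "BGIDOSYYU"

Execution, op by op:
  "ceomouqvtrv" -> "omouqvtrv" -> "OMOUQVTRV" -> "VRTVQUOMO"
  "lutdh" -> "tdh" -> "TDH" -> "HDT"
  "krkp" -> "kp" -> "KP" -> "PK"
  "ojlzogaaf" -> "lzogaaf" -> "LZOGAAF" -> "FAAGOZL"
  "jfuyysodigb" -> "uyysodigb" -> "UYYSODIGB" -> "BGIDOSYYU"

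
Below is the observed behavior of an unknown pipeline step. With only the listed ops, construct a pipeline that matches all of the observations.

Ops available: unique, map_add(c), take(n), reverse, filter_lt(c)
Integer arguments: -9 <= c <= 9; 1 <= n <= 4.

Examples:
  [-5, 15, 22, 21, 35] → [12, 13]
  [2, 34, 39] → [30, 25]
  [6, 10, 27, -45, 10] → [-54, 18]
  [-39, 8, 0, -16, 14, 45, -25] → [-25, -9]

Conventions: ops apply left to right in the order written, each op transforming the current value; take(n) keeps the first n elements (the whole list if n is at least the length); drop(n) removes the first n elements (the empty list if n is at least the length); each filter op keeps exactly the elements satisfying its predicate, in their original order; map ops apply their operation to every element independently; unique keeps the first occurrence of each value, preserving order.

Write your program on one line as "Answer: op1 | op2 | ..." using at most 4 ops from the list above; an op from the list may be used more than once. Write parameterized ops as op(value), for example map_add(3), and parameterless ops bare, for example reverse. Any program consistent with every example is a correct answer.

take(4) | map_add(-9) | reverse | take(2)

Check, running the answer program on each example:
  [-5, 15, 22, 21, 35] -> [-5, 15, 22, 21] -> [-14, 6, 13, 12] -> [12, 13, 6, -14] -> [12, 13]
  [2, 34, 39] -> [2, 34, 39] -> [-7, 25, 30] -> [30, 25, -7] -> [30, 25]
  [6, 10, 27, -45, 10] -> [6, 10, 27, -45] -> [-3, 1, 18, -54] -> [-54, 18, 1, -3] -> [-54, 18]
  [-39, 8, 0, -16, 14, 45, -25] -> [-39, 8, 0, -16] -> [-48, -1, -9, -25] -> [-25, -9, -1, -48] -> [-25, -9]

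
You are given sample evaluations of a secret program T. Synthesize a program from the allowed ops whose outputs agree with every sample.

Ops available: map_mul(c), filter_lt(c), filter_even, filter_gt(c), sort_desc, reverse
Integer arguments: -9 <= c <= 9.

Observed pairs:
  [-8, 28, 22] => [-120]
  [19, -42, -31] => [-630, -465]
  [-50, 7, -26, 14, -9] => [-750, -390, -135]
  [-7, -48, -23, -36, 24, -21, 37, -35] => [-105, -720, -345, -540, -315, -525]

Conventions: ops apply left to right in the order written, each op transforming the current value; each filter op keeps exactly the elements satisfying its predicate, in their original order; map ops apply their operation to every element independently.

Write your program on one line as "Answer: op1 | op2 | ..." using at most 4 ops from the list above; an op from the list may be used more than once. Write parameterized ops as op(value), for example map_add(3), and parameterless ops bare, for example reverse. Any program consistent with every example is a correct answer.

filter_lt(4) | map_mul(5) | map_mul(3)

Check, running the answer program on each example:
  [-8, 28, 22] -> [-8] -> [-40] -> [-120]
  [19, -42, -31] -> [-42, -31] -> [-210, -155] -> [-630, -465]
  [-50, 7, -26, 14, -9] -> [-50, -26, -9] -> [-250, -130, -45] -> [-750, -390, -135]
  [-7, -48, -23, -36, 24, -21, 37, -35] -> [-7, -48, -23, -36, -21, -35] -> [-35, -240, -115, -180, -105, -175] -> [-105, -720, -345, -540, -315, -525]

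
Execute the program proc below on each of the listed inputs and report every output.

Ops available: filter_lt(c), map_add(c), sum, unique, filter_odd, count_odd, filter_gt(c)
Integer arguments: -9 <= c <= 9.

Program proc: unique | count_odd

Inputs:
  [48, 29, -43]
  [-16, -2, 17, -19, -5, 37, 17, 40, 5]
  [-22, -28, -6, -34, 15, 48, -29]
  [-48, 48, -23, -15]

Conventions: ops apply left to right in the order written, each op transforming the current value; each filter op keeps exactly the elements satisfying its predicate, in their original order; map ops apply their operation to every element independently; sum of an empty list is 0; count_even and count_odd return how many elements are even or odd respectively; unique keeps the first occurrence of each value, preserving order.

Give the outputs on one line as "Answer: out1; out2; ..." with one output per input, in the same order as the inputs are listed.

2; 5; 2; 2

Execution, op by op:
  [48, 29, -43] -> [48, 29, -43] -> 2
  [-16, -2, 17, -19, -5, 37, 17, 40, 5] -> [-16, -2, 17, -19, -5, 37, 40, 5] -> 5
  [-22, -28, -6, -34, 15, 48, -29] -> [-22, -28, -6, -34, 15, 48, -29] -> 2
  [-48, 48, -23, -15] -> [-48, 48, -23, -15] -> 2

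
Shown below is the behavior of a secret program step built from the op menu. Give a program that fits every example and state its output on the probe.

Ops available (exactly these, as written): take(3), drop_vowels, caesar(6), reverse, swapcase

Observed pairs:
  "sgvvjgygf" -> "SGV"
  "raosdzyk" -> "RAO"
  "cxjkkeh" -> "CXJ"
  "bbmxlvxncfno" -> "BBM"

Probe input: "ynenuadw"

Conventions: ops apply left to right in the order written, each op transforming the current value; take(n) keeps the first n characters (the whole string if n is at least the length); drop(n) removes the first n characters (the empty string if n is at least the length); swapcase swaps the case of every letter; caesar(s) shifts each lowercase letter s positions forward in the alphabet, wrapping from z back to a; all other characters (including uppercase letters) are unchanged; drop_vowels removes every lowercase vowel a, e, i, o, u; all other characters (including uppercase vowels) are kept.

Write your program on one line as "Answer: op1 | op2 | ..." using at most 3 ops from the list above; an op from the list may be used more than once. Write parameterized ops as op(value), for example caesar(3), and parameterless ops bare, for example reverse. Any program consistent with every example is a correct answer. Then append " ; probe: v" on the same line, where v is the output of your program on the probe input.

take(3) | swapcase ; probe: "YNE"

Check, running the answer program on each example:
  "sgvvjgygf" -> "sgv" -> "SGV"
  "raosdzyk" -> "rao" -> "RAO"
  "cxjkkeh" -> "cxj" -> "CXJ"
  "bbmxlvxncfno" -> "bbm" -> "BBM"
  probe: "ynenuadw" -> "yne" -> "YNE"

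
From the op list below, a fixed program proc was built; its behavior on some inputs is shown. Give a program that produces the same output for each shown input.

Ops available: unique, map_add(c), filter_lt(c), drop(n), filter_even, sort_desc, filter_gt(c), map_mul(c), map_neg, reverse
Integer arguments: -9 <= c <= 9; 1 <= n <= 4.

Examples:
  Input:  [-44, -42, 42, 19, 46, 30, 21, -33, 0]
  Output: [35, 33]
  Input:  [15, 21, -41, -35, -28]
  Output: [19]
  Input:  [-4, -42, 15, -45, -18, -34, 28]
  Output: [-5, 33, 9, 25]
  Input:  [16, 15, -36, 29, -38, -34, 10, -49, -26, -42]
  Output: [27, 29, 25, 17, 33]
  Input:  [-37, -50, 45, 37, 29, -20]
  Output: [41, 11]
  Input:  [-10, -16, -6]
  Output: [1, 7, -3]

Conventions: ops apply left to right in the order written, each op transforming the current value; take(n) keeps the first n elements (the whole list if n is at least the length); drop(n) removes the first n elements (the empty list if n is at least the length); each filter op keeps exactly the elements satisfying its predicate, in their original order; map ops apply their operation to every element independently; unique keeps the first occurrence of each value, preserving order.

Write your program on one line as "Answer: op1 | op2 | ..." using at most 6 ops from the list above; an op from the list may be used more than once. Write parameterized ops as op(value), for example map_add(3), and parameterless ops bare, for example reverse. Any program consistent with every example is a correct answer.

filter_even | map_add(7) | map_neg | map_add(-2) | filter_gt(-9)

Check, running the answer program on each example:
  [-44, -42, 42, 19, 46, 30, 21, -33, 0] -> [-44, -42, 42, 46, 30, 0] -> [-37, -35, 49, 53, 37, 7] -> [37, 35, -49, -53, -37, -7] -> [35, 33, -51, -55, -39, -9] -> [35, 33]
  [15, 21, -41, -35, -28] -> [-28] -> [-21] -> [21] -> [19] -> [19]
  [-4, -42, 15, -45, -18, -34, 28] -> [-4, -42, -18, -34, 28] -> [3, -35, -11, -27, 35] -> [-3, 35, 11, 27, -35] -> [-5, 33, 9, 25, -37] -> [-5, 33, 9, 25]
  [16, 15, -36, 29, -38, -34, 10, -49, -26, -42] -> [16, -36, -38, -34, 10, -26, -42] -> [23, -29, -31, -27, 17, -19, -35] -> [-23, 29, 31, 27, -17, 19, 35] -> [-25, 27, 29, 25, -19, 17, 33] -> [27, 29, 25, 17, 33]
  [-37, -50, 45, 37, 29, -20] -> [-50, -20] -> [-43, -13] -> [43, 13] -> [41, 11] -> [41, 11]
  [-10, -16, -6] -> [-10, -16, -6] -> [-3, -9, 1] -> [3, 9, -1] -> [1, 7, -3] -> [1, 7, -3]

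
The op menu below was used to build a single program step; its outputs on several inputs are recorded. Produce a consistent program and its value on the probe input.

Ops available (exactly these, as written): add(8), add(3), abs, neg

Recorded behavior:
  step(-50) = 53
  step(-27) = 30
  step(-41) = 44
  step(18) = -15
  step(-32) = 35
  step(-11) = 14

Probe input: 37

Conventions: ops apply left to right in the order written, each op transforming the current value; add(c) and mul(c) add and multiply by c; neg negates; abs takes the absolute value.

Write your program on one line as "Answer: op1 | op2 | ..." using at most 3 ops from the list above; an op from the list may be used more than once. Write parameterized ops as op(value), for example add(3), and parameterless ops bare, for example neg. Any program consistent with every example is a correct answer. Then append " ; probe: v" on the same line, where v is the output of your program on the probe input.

neg | add(3) ; probe: -34

Check, running the answer program on each example:
  -50 -> 50 -> 53
  -27 -> 27 -> 30
  -41 -> 41 -> 44
  18 -> -18 -> -15
  -32 -> 32 -> 35
  -11 -> 11 -> 14
  probe: 37 -> -37 -> -34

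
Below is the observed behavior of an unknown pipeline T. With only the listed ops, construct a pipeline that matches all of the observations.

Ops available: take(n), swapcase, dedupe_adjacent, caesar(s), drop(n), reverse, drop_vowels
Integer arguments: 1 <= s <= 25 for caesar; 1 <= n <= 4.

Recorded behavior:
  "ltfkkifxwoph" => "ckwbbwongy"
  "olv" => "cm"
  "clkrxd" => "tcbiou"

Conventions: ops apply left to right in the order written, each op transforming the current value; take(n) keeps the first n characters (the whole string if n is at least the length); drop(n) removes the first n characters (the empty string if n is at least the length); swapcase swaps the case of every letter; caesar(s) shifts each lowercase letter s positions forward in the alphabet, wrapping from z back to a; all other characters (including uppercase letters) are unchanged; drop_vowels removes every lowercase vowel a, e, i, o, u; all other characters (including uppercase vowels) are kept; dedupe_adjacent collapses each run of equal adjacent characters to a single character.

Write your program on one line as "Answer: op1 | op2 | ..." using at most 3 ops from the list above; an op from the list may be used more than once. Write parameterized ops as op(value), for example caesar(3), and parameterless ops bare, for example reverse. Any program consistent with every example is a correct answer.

drop_vowels | caesar(13) | caesar(4)

Check, running the answer program on each example:
  "ltfkkifxwoph" -> "ltfkkfxwph" -> "ygsxxskjcu" -> "ckwbbwongy"
  "olv" -> "lv" -> "yi" -> "cm"
  "clkrxd" -> "clkrxd" -> "pyxekq" -> "tcbiou"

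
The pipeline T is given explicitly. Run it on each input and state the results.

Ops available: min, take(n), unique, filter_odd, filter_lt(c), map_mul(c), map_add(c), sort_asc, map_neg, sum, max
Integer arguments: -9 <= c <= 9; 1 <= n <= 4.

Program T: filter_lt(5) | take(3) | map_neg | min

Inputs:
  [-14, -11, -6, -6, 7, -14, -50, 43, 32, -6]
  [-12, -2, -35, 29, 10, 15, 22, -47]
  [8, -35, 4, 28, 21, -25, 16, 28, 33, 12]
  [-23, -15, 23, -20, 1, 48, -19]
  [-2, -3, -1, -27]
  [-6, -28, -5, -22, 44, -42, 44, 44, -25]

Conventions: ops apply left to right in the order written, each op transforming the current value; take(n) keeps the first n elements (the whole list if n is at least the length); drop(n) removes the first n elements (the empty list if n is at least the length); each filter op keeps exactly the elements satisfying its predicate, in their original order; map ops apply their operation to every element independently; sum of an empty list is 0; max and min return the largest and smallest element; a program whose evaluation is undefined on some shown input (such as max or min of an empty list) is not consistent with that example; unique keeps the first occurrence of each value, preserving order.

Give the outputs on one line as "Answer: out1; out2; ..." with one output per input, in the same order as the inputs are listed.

6; 2; -4; 15; 1; 5

Execution, op by op:
  [-14, -11, -6, -6, 7, -14, -50, 43, 32, -6] -> [-14, -11, -6, -6, -14, -50, -6] -> [-14, -11, -6] -> [14, 11, 6] -> 6
  [-12, -2, -35, 29, 10, 15, 22, -47] -> [-12, -2, -35, -47] -> [-12, -2, -35] -> [12, 2, 35] -> 2
  [8, -35, 4, 28, 21, -25, 16, 28, 33, 12] -> [-35, 4, -25] -> [-35, 4, -25] -> [35, -4, 25] -> -4
  [-23, -15, 23, -20, 1, 48, -19] -> [-23, -15, -20, 1, -19] -> [-23, -15, -20] -> [23, 15, 20] -> 15
  [-2, -3, -1, -27] -> [-2, -3, -1, -27] -> [-2, -3, -1] -> [2, 3, 1] -> 1
  [-6, -28, -5, -22, 44, -42, 44, 44, -25] -> [-6, -28, -5, -22, -42, -25] -> [-6, -28, -5] -> [6, 28, 5] -> 5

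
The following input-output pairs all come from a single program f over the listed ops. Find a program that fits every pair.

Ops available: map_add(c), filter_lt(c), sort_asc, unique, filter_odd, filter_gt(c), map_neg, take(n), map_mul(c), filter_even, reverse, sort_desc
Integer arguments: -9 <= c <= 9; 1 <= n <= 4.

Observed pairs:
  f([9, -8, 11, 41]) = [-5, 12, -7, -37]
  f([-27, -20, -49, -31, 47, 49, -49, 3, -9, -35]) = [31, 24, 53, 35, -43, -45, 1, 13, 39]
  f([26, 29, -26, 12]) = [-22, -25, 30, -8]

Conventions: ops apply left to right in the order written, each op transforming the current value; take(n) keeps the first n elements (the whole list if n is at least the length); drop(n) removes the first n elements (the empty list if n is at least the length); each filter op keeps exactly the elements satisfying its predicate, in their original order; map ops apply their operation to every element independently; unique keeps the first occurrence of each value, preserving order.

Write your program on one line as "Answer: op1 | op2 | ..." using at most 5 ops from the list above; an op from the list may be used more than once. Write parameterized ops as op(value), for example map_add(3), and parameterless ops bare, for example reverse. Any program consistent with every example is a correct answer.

reverse | map_neg | reverse | unique | map_add(4)

Check, running the answer program on each example:
  [9, -8, 11, 41] -> [41, 11, -8, 9] -> [-41, -11, 8, -9] -> [-9, 8, -11, -41] -> [-9, 8, -11, -41] -> [-5, 12, -7, -37]
  [-27, -20, -49, -31, 47, 49, -49, 3, -9, -35] -> [-35, -9, 3, -49, 49, 47, -31, -49, -20, -27] -> [35, 9, -3, 49, -49, -47, 31, 49, 20, 27] -> [27, 20, 49, 31, -47, -49, 49, -3, 9, 35] -> [27, 20, 49, 31, -47, -49, -3, 9, 35] -> [31, 24, 53, 35, -43, -45, 1, 13, 39]
  [26, 29, -26, 12] -> [12, -26, 29, 26] -> [-12, 26, -29, -26] -> [-26, -29, 26, -12] -> [-26, -29, 26, -12] -> [-22, -25, 30, -8]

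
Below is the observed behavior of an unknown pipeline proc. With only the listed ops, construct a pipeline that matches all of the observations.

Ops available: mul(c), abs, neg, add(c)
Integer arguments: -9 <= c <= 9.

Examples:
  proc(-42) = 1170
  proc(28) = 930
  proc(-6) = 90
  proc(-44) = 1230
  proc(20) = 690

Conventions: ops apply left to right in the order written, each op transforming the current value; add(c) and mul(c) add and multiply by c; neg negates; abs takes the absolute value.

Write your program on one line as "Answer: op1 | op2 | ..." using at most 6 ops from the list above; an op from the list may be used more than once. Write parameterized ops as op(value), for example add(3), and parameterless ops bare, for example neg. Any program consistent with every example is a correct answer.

neg | add(-3) | mul(-5) | mul(6) | abs

Check, running the answer program on each example:
  -42 -> 42 -> 39 -> -195 -> -1170 -> 1170
  28 -> -28 -> -31 -> 155 -> 930 -> 930
  -6 -> 6 -> 3 -> -15 -> -90 -> 90
  -44 -> 44 -> 41 -> -205 -> -1230 -> 1230
  20 -> -20 -> -23 -> 115 -> 690 -> 690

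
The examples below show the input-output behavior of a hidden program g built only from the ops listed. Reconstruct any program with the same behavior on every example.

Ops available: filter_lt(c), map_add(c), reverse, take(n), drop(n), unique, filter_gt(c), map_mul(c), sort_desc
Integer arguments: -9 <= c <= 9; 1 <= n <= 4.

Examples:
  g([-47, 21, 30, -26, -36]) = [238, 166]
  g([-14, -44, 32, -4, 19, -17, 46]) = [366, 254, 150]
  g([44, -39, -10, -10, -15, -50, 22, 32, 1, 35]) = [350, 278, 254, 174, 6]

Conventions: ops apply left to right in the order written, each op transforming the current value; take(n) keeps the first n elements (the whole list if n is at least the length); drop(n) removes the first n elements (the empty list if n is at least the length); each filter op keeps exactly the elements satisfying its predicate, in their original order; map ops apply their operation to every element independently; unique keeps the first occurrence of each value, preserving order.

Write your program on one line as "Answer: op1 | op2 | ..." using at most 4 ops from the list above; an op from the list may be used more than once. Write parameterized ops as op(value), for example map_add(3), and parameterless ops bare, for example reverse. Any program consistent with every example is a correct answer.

filter_gt(-4) | sort_desc | map_mul(8) | map_add(-2)

Check, running the answer program on each example:
  [-47, 21, 30, -26, -36] -> [21, 30] -> [30, 21] -> [240, 168] -> [238, 166]
  [-14, -44, 32, -4, 19, -17, 46] -> [32, 19, 46] -> [46, 32, 19] -> [368, 256, 152] -> [366, 254, 150]
  [44, -39, -10, -10, -15, -50, 22, 32, 1, 35] -> [44, 22, 32, 1, 35] -> [44, 35, 32, 22, 1] -> [352, 280, 256, 176, 8] -> [350, 278, 254, 174, 6]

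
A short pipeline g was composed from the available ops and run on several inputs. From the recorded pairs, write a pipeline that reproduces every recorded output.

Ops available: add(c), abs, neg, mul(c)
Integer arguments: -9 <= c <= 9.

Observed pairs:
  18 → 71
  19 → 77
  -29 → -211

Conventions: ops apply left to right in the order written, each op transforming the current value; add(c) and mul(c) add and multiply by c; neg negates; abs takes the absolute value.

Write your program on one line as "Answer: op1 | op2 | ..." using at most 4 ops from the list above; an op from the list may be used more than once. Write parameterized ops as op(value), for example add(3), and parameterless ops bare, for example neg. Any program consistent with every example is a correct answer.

add(-7) | mul(6) | add(-2) | add(7)

Check, running the answer program on each example:
  18 -> 11 -> 66 -> 64 -> 71
  19 -> 12 -> 72 -> 70 -> 77
  -29 -> -36 -> -216 -> -218 -> -211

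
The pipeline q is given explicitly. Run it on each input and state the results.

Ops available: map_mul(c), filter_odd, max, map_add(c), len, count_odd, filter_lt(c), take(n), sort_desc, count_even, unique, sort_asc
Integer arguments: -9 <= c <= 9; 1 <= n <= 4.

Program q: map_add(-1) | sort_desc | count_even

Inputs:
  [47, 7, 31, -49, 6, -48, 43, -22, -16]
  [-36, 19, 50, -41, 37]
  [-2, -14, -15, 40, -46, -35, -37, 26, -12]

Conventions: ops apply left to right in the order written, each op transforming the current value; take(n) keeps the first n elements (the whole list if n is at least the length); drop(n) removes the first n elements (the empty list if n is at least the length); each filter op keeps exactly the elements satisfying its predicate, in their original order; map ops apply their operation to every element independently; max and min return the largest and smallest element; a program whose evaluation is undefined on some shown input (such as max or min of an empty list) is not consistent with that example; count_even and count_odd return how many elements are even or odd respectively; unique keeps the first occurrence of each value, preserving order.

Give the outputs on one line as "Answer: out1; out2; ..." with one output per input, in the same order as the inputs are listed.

5; 3; 3

Execution, op by op:
  [47, 7, 31, -49, 6, -48, 43, -22, -16] -> [46, 6, 30, -50, 5, -49, 42, -23, -17] -> [46, 42, 30, 6, 5, -17, -23, -49, -50] -> 5
  [-36, 19, 50, -41, 37] -> [-37, 18, 49, -42, 36] -> [49, 36, 18, -37, -42] -> 3
  [-2, -14, -15, 40, -46, -35, -37, 26, -12] -> [-3, -15, -16, 39, -47, -36, -38, 25, -13] -> [39, 25, -3, -13, -15, -16, -36, -38, -47] -> 3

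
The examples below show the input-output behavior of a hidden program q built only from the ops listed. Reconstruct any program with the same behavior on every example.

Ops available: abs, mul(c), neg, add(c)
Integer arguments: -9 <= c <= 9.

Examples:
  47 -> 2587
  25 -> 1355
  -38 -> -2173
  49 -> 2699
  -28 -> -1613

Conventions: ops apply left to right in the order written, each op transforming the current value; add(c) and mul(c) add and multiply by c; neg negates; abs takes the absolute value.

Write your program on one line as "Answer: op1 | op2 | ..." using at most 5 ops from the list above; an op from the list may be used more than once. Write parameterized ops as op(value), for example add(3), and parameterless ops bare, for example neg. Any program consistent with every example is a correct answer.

mul(-8) | add(6) | mul(-7) | add(-3)

Check, running the answer program on each example:
  47 -> -376 -> -370 -> 2590 -> 2587
  25 -> -200 -> -194 -> 1358 -> 1355
  -38 -> 304 -> 310 -> -2170 -> -2173
  49 -> -392 -> -386 -> 2702 -> 2699
  -28 -> 224 -> 230 -> -1610 -> -1613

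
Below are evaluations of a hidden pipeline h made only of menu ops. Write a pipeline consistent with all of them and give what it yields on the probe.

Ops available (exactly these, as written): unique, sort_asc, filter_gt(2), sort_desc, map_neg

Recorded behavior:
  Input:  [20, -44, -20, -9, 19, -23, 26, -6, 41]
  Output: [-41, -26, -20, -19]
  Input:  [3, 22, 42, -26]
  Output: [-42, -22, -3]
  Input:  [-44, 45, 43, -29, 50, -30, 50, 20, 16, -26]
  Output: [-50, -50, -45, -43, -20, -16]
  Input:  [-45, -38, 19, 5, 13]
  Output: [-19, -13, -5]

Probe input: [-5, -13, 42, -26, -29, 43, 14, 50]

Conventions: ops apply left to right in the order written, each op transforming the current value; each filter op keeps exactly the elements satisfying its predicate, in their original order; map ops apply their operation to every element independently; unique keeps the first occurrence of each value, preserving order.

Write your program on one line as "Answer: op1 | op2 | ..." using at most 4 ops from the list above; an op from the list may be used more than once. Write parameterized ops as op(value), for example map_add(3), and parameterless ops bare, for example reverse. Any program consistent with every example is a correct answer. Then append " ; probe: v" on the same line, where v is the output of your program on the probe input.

sort_desc | filter_gt(2) | map_neg ; probe: [-50, -43, -42, -14]

Check, running the answer program on each example:
  [20, -44, -20, -9, 19, -23, 26, -6, 41] -> [41, 26, 20, 19, -6, -9, -20, -23, -44] -> [41, 26, 20, 19] -> [-41, -26, -20, -19]
  [3, 22, 42, -26] -> [42, 22, 3, -26] -> [42, 22, 3] -> [-42, -22, -3]
  [-44, 45, 43, -29, 50, -30, 50, 20, 16, -26] -> [50, 50, 45, 43, 20, 16, -26, -29, -30, -44] -> [50, 50, 45, 43, 20, 16] -> [-50, -50, -45, -43, -20, -16]
  [-45, -38, 19, 5, 13] -> [19, 13, 5, -38, -45] -> [19, 13, 5] -> [-19, -13, -5]
  probe: [-5, -13, 42, -26, -29, 43, 14, 50] -> [50, 43, 42, 14, -5, -13, -26, -29] -> [50, 43, 42, 14] -> [-50, -43, -42, -14]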